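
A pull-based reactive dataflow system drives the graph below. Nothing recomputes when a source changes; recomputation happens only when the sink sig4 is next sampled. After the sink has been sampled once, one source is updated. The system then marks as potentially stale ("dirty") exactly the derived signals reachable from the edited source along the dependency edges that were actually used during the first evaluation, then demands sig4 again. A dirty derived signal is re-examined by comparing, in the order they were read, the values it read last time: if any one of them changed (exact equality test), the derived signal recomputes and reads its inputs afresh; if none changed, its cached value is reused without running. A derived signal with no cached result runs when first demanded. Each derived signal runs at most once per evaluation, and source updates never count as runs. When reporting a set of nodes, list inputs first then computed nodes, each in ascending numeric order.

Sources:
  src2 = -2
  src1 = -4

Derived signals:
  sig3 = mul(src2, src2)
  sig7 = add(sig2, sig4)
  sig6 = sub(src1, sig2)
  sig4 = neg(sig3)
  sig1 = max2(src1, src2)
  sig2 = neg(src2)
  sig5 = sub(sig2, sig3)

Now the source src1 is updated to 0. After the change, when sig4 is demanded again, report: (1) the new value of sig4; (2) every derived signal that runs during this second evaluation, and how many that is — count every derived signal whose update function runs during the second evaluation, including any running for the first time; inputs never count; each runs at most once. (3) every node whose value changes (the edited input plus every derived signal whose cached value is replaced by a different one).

New value of sig4: -4.
Derived signals that run: none — 0 in total.
Values that change: src1.
Key observation: src1 is never demanded by the output, so the edit triggers no recomputation at all.

First evaluation (everything demanded from the output):
  sig3 = mul(-2, -2) = 4
  sig4 = neg(4) = -4

Propagation after the edit:
  src1 feeds no computation that the output demands — nothing is marked dirty and nothing runs.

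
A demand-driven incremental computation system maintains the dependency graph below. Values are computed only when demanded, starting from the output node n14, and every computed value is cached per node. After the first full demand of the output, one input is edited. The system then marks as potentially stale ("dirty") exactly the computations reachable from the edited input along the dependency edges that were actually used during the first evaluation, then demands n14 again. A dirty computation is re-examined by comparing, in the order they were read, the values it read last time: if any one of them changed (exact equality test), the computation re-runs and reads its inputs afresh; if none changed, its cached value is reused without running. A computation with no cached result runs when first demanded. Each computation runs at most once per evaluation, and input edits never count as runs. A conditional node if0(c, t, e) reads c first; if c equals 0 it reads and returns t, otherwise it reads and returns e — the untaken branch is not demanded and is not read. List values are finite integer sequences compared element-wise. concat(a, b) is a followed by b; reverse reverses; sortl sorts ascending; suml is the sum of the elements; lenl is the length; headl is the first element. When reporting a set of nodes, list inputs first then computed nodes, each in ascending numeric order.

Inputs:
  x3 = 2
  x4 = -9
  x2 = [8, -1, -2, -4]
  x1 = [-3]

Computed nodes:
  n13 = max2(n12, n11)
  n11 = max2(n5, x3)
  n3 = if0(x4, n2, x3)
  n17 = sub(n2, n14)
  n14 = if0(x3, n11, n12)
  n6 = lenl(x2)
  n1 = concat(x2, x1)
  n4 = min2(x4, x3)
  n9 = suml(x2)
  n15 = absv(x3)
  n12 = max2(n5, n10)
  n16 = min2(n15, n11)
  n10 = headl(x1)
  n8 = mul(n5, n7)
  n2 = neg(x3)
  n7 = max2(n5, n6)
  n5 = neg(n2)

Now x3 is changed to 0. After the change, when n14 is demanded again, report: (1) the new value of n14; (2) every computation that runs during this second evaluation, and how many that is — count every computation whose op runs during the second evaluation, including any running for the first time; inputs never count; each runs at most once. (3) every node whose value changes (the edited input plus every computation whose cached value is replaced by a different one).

First evaluation (everything demanded from the output):
  n2 = neg(2) = -2
  n5 = neg(-2) = 2
  n10 = headl([-3]) = -3
  n12 = max2(2, -3) = 2
  n14 = if0(x3=2 -> else branch n12) = 2

Propagation after the edit:
  n2: runs — x3 2->0; result 0.
  n5: runs — n2 -2->0; result 0.
  n11: demanded for the first time — runs, produces 0.
  n12: marked dirty but never re-examined — demand shifted away from it.
  n14: runs — x3 2->0; result 0.

Key observation: a condition flipped, so demand moved to the other branch — n12 is never re-examined.

New value of n14: 0.
Computations that run: n2, n5, n11, n14 — 4 in total.
Values that change: x3, n2, n5, n14.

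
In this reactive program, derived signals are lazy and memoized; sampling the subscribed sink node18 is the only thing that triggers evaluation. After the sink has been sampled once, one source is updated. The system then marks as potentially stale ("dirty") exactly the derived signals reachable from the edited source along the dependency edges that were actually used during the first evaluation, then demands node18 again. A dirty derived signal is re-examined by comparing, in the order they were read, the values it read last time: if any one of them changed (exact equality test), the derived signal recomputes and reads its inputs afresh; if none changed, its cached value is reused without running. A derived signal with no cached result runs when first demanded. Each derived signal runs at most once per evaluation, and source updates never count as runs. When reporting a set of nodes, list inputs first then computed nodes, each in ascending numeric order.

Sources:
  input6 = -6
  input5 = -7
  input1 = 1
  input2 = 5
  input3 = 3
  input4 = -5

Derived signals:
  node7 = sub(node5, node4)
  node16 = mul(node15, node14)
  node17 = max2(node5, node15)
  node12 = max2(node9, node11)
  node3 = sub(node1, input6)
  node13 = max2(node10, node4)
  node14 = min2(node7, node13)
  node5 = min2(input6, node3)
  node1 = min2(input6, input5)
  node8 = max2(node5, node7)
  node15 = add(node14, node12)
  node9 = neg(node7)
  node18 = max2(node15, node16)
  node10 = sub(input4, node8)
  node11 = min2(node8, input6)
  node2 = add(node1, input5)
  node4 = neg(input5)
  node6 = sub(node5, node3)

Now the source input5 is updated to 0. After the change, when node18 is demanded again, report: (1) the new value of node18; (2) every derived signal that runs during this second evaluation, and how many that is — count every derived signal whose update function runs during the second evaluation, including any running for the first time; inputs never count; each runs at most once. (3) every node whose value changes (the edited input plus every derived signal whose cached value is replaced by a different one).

First demand of the output computes:
  node1 = min2(-6, -7) = -7
  node3 = sub(-7, -6) = -1
  node4 = neg(-7) = 7
  node5 = min2(-6, -1) = -6
  node7 = sub(-6, 7) = -13
  node8 = max2(-6, -13) = -6
  node9 = neg(-13) = 13
  node10 = sub(-5, -6) = 1
  node11 = min2(-6, -6) = -6
  node12 = max2(13, -6) = 13
  node13 = max2(1, 7) = 7
  node14 = min2(-13, 7) = -13
  node15 = add(-13, 13) = 0
  node16 = mul(0, -13) = 0
  node18 = max2(0, 0) = 0

After the edit, cleaning proceeds:
  node1: a read changed (input5 -7->0) — executes, giving -6.
  node3: a read changed (node1 -7->-6) — executes, giving 0.
  node4: a read changed (input5 -7->0) — executes, giving 0.
  node5: a read changed (node3 -1->0) — executes, giving -6 — identical to its old value.
  node7: a read changed (node4 7->0) — executes, giving -6.
  node8: a read changed (node7 -13->-6) — executes, giving -6 — identical to its old value.
  node9: a read changed (node7 -13->-6) — executes, giving 6.
  node10: dirty, but its reads are unchanged (input4 unchanged, node8 unchanged); cached 1 stands.
  node11: dirty, but its reads are unchanged (node8 unchanged, input6 unchanged); cached -6 stands.
  node12: a read changed (node9 13->6) — executes, giving 6.
  node13: a read changed (node4 7->0) — executes, giving 1.
  node14: a read changed (node7 -13->-6; node13 7->1) — executes, giving -6.
  node15: a read changed (node14 -13->-6; node12 13->6) — executes, giving 0 — identical to its old value.
  node16: a read changed (node14 -13->-6) — executes, giving 0 — identical to its old value.
  node18: dirty, but its reads are unchanged (node15 unchanged, node16 unchanged); cached 0 stands.

Note where the cutoff bites: node10 is checked, finds nothing changed, and keeps its cache.

Demanding node18 again yields 0.
12 derived signals run: node1, node3, node4, node5, node7, node8, node9, node12, node13, node14, node15, node16.
The nodes whose values change: input5, node1, node3, node4, node7, node9, node12, node13, node14.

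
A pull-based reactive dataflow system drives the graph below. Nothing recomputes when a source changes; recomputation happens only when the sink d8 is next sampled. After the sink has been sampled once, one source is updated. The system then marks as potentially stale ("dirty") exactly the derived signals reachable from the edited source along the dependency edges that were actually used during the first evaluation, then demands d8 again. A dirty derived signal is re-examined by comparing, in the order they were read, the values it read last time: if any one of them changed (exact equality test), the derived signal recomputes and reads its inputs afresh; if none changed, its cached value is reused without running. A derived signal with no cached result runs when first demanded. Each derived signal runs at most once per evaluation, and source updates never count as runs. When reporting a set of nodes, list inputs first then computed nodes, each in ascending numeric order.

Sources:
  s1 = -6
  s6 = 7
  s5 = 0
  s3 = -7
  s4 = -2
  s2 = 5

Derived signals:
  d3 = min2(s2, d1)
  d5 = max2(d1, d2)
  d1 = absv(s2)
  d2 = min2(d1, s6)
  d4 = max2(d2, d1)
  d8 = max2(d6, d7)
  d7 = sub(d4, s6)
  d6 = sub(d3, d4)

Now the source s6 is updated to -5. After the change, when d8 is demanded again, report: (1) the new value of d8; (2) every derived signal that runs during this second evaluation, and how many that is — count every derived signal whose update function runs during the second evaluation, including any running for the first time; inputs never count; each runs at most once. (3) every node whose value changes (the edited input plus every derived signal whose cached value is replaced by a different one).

First evaluation (everything demanded from the output):
  d1 = absv(5) = 5
  d2 = min2(5, 7) = 5
  d3 = min2(5, 5) = 5
  d4 = max2(5, 5) = 5
  d6 = sub(5, 5) = 0
  d7 = sub(5, 7) = -2
  d8 = max2(0, -2) = 0

Propagation after the edit:
  d2: runs — s6 7->-5; result -5.
  d4: runs — d2 5->-5; result 5 (same value as before).
  d6: checked — values it read are unchanged (d3 unchanged, d4 unchanged); reused cached 0 without running.
  d7: runs — s6 7->-5; result 10.
  d8: runs — d7 -2->10; result 10.

Key observation: the cutoff stops propagation at d6 — its inputs' values are unchanged, so it reuses its cache.

New value of d8: 10.
Derived signals that run: d2, d4, d7, d8 — 4 in total.
Values that change: s6, d2, d7, d8.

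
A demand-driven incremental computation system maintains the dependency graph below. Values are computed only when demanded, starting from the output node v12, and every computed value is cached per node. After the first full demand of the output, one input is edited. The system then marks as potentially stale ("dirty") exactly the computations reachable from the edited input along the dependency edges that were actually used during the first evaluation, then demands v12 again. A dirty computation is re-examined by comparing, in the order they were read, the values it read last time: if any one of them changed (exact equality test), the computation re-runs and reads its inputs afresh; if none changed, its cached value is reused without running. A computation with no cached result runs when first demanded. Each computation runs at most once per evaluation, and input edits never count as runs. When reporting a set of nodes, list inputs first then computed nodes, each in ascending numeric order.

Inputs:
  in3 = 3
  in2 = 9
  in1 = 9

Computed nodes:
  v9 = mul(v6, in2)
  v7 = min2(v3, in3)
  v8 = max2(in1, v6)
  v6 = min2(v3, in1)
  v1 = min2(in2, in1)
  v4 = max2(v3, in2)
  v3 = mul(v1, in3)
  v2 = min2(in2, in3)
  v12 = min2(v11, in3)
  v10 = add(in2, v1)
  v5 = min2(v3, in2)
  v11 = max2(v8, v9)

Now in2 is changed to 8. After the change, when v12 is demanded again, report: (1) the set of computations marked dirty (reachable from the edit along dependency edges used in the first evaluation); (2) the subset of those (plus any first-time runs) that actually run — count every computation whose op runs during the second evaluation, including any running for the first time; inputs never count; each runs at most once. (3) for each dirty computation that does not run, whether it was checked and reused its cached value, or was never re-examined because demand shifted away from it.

Marked dirty: v1, v3, v6, v8, v9, v11, v12.
Computations that run: v1, v3, v6, v9, v11, v12 — 6 in total.
Checked but reused from cache: v8.
Key observation: the cutoff stops propagation at v8 — its inputs' values are unchanged, so it reuses its cache.

First evaluation (everything demanded from the output):
  v1 = min2(9, 9) = 9
  v3 = mul(9, 3) = 27
  v6 = min2(27, 9) = 9
  v8 = max2(9, 9) = 9
  v9 = mul(9, 9) = 81
  v11 = max2(9, 81) = 81
  v12 = min2(81, 3) = 3

Propagation after the edit:
  v1: runs — in2 9->8; result 8.
  v3: runs — v1 9->8; result 24.
  v6: runs — v3 27->24; result 9 (same value as before).
  v8: checked — values it read are unchanged (in1 unchanged, v6 unchanged); reused cached 9 without running.
  v9: runs — in2 9->8; result 72.
  v11: runs — v9 81->72; result 72.
  v12: runs — v11 81->72; result 3 (same value as before).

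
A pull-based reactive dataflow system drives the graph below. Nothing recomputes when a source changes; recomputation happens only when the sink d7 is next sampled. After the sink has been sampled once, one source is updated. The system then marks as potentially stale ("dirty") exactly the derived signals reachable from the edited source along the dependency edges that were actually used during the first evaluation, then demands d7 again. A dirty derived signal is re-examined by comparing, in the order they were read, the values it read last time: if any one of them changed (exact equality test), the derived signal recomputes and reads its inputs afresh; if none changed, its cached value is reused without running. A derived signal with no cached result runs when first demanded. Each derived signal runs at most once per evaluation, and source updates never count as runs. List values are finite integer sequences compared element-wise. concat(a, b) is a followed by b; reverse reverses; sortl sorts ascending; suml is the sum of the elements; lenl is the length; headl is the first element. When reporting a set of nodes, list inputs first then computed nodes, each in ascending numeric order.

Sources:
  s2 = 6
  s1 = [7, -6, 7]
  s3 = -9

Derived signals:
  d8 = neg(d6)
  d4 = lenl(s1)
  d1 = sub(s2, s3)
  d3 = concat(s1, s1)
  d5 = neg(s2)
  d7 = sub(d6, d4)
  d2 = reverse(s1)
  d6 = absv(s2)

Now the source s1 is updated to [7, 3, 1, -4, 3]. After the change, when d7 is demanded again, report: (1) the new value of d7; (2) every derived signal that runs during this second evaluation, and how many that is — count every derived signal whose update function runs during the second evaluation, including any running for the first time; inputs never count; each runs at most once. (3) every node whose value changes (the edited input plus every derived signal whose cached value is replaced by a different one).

New value of d7: 1.
Derived signals that run: d4, d7 — 2 in total.
Values that change: s1, d4, d7.

First evaluation (everything demanded from the output):
  d4 = lenl([7, -6, 7]) = 3
  d6 = absv(6) = 6
  d7 = sub(6, 3) = 3

Propagation after the edit:
  d4: runs — s1 [7, -6, 7]->[7, 3, 1, -4, 3]; result 5.
  d7: runs — d4 3->5; result 1.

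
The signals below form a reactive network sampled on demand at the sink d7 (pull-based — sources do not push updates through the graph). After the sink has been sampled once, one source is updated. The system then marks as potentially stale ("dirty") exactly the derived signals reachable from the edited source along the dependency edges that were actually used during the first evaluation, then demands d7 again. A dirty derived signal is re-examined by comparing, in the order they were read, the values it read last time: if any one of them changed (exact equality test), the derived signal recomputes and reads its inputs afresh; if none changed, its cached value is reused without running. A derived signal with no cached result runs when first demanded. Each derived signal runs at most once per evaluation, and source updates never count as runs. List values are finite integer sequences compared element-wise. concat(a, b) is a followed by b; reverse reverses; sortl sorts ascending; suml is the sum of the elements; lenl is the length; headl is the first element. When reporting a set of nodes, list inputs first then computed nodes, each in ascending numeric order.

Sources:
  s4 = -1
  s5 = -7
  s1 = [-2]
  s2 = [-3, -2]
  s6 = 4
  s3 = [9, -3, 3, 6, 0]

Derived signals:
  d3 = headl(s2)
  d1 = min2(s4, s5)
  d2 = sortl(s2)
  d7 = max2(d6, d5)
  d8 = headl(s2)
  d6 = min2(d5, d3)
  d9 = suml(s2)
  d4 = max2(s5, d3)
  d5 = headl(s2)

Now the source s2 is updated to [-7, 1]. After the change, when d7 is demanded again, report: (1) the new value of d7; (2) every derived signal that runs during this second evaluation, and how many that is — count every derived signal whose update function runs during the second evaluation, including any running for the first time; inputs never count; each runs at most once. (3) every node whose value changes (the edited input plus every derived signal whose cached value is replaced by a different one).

Initial pass — values computed on the first demand:
  d3 = headl([-3, -2]) = -3
  d5 = headl([-3, -2]) = -3
  d6 = min2(-3, -3) = -3
  d7 = max2(-3, -3) = -3

Second demand — change propagation:
  d3: re-runs because s2 [-3, -2]->[-7, 1]; new result -7.
  d5: re-runs because s2 [-3, -2]->[-7, 1]; new result -7.
  d6: re-runs because d5 -3->-7; d3 -3->-7; new result -7.
  d7: re-runs because d6 -3->-7; d5 -3->-7; new result -7.

d7 now evaluates to -7.
Run set: d3, d5, d6, d7 (4 run).
Changed values: s2, d3, d5, d6, d7.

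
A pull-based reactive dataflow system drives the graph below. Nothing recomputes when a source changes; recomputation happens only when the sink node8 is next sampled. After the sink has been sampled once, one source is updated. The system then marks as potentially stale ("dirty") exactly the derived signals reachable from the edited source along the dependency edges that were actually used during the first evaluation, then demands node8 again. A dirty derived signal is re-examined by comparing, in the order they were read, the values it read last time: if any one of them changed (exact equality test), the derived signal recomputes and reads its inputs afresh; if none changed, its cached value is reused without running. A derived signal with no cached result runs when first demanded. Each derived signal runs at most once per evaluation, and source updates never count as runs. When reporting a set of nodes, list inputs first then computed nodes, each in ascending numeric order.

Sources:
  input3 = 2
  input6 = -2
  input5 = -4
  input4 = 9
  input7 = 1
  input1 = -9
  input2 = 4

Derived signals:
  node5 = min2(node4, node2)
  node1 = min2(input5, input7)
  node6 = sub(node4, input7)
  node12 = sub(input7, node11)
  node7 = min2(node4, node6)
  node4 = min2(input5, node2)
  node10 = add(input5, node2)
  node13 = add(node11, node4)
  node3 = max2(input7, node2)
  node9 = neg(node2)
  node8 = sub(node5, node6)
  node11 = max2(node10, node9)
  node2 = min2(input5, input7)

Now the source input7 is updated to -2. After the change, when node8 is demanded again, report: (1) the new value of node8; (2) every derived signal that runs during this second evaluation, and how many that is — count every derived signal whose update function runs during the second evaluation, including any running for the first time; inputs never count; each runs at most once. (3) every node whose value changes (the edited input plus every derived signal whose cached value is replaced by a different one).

First evaluation (everything demanded from the output):
  node2 = min2(-4, 1) = -4
  node4 = min2(-4, -4) = -4
  node5 = min2(-4, -4) = -4
  node6 = sub(-4, 1) = -5
  node8 = sub(-4, -5) = 1

Propagation after the edit:
  node2: runs — input7 1->-2; result -4 (same value as before).
  node4: checked — values it read are unchanged (input5 unchanged, node2 unchanged); reused cached -4 without running.
  node5: checked — values it read are unchanged (node4 unchanged, node2 unchanged); reused cached -4 without running.
  node6: runs — input7 1->-2; result -2.
  node8: runs — node6 -5->-2; result -2.

Key observation: the cutoff stops propagation at node4 — its inputs' values are unchanged, so it reuses its cache.

New value of node8: -2.
Derived signals that run: node2, node6, node8 — 3 in total.
Values that change: input7, node6, node8.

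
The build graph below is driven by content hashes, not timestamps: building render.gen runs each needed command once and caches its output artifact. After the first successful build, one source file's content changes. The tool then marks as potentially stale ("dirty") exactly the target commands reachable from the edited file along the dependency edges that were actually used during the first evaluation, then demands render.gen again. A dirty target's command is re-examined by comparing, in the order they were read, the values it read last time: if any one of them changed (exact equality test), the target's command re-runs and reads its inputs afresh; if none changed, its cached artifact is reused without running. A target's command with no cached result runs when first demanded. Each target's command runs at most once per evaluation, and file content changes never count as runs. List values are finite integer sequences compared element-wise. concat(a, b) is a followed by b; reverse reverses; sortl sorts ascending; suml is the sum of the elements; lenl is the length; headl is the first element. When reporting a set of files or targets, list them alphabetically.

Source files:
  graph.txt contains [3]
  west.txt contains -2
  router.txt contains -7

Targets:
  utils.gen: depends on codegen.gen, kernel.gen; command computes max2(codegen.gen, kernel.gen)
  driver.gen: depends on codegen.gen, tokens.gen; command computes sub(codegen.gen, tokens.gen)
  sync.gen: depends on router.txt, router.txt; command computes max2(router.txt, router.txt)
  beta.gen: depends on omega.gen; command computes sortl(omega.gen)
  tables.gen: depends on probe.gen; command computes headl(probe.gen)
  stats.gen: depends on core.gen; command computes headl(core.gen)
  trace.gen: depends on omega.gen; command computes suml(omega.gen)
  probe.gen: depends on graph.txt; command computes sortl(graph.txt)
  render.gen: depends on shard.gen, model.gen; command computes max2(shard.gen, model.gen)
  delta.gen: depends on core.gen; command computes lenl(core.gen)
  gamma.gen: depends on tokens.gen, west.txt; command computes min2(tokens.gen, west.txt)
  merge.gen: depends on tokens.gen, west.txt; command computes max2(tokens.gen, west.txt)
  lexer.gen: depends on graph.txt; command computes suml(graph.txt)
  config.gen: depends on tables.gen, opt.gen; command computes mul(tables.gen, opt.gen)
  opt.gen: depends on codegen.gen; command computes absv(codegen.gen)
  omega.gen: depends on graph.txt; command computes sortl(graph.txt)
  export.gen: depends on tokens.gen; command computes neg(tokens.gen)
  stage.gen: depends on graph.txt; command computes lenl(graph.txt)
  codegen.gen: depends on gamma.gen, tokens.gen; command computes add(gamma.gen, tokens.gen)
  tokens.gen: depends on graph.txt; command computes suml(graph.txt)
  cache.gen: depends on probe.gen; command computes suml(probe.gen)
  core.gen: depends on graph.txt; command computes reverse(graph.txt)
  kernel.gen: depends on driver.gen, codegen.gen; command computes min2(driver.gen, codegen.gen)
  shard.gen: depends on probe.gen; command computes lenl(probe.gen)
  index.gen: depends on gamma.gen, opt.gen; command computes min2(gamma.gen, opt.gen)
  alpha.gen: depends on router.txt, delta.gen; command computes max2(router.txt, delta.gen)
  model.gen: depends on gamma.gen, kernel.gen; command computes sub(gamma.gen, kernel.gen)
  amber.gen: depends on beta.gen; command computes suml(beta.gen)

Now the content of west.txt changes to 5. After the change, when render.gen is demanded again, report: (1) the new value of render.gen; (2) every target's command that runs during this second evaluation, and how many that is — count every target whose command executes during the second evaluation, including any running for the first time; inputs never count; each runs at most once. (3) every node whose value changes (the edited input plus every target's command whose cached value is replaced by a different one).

Initial pass — values computed on the first demand:
  probe.gen = sortl([3]) = [3]
  shard.gen = lenl([3]) = 1
  tokens.gen = suml([3]) = 3
  gamma.gen = min2(3, -2) = -2
  codegen.gen = add(-2, 3) = 1
  driver.gen = sub(1, 3) = -2
  kernel.gen = min2(-2, 1) = -2
  model.gen = sub(-2, -2) = 0
  render.gen = max2(1, 0) = 1

Second demand — change propagation:
  gamma.gen: re-runs because west.txt -2->5; new result 3.
  codegen.gen: re-runs because gamma.gen -2->3; new result 6.
  driver.gen: re-runs because codegen.gen 1->6; new result 3.
  kernel.gen: re-runs because driver.gen -2->3; codegen.gen 1->6; new result 3.
  model.gen: re-runs because gamma.gen -2->3; kernel.gen -2->3; new result 0 (unchanged).
  render.gen: re-examined; everything it read last time is the same (shard.gen unchanged, model.gen unchanged) — cache 1 kept, no run.

The important point: model.gen recomputes to an identical value, and the output ends up unchanged.

render.gen now evaluates to 1.
Run set: codegen.gen, driver.gen, gamma.gen, kernel.gen, model.gen (5 run).
Changed values: codegen.gen, driver.gen, gamma.gen, kernel.gen, west.txt.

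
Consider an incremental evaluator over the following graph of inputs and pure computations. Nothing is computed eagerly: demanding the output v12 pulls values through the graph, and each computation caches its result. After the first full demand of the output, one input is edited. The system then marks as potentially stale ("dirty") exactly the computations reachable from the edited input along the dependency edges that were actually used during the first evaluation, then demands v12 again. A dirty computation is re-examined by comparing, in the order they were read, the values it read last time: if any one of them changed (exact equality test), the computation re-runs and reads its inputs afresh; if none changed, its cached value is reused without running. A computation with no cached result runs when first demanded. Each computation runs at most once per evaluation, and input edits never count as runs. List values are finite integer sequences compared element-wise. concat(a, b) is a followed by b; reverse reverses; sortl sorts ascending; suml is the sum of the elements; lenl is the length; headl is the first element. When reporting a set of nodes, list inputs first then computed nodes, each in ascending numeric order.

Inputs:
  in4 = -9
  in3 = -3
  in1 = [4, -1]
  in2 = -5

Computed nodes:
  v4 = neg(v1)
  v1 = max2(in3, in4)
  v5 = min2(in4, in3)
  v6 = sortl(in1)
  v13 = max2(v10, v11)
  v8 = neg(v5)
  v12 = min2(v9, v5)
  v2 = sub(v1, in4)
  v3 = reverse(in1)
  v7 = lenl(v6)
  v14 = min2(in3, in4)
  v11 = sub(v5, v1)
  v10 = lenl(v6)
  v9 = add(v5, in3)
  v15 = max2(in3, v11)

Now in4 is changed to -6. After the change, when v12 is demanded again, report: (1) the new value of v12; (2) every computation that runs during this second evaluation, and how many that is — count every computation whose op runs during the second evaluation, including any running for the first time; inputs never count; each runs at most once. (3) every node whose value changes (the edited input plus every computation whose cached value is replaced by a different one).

v12 now evaluates to -9.
Run set: v5, v9, v12 (3 run).
Changed values: in4, v5, v9, v12.

Initial pass — values computed on the first demand:
  v5 = min2(-9, -3) = -9
  v9 = add(-9, -3) = -12
  v12 = min2(-12, -9) = -12

Second demand — change propagation:
  v5: re-runs because in4 -9->-6; new result -6.
  v9: re-runs because v5 -9->-6; new result -9.
  v12: re-runs because v9 -12->-9; v5 -9->-6; new result -9.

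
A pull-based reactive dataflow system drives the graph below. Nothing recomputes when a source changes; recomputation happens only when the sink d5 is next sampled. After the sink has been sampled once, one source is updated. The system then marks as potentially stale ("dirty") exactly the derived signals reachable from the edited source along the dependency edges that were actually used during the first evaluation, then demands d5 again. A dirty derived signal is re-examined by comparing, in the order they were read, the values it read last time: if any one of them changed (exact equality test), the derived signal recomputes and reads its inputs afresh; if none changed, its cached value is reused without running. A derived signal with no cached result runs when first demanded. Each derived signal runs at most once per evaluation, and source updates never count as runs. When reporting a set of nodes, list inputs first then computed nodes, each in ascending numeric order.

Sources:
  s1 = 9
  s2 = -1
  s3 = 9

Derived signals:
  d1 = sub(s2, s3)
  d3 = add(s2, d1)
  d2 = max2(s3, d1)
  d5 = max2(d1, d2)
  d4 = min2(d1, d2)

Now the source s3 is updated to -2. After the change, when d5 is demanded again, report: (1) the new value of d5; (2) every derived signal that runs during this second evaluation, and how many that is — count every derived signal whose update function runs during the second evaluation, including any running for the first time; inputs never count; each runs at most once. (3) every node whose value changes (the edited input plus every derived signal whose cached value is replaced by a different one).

First evaluation (everything demanded from the output):
  d1 = sub(-1, 9) = -10
  d2 = max2(9, -10) = 9
  d5 = max2(-10, 9) = 9

Propagation after the edit:
  d1: runs — s3 9->-2; result 1.
  d2: runs — s3 9->-2; d1 -10->1; result 1.
  d5: runs — d1 -10->1; d2 9->1; result 1.

New value of d5: 1.
Derived signals that run: d1, d2, d5 — 3 in total.
Values that change: s3, d1, d2, d5.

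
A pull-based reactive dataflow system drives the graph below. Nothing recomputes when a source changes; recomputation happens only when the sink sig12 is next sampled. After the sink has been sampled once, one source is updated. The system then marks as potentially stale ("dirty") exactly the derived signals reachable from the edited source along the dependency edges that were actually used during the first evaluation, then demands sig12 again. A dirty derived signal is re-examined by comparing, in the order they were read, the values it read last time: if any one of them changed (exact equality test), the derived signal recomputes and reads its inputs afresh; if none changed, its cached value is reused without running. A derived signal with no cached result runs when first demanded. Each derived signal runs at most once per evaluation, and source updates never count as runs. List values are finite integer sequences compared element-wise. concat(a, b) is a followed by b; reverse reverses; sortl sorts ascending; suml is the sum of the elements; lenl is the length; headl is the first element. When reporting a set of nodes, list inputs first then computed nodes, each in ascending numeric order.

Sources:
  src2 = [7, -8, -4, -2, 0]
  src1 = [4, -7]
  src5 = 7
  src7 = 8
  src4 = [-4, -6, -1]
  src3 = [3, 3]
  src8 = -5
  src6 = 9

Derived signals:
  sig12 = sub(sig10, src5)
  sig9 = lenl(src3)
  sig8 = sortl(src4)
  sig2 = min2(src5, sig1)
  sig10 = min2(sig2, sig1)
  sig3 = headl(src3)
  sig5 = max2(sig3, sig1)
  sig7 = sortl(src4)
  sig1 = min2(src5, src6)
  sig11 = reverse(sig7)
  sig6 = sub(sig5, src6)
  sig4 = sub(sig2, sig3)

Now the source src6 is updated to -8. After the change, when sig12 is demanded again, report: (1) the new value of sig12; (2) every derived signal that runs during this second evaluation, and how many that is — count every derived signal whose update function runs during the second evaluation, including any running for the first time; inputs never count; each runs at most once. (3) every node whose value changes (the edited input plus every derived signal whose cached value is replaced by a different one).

First evaluation (everything demanded from the output):
  sig1 = min2(7, 9) = 7
  sig2 = min2(7, 7) = 7
  sig10 = min2(7, 7) = 7
  sig12 = sub(7, 7) = 0

Propagation after the edit:
  sig1: runs — src6 9->-8; result -8.
  sig2: runs — sig1 7->-8; result -8.
  sig10: runs — sig2 7->-8; sig1 7->-8; result -8.
  sig12: runs — sig10 7->-8; result -15.

New value of sig12: -15.
Derived signals that run: sig1, sig2, sig10, sig12 — 4 in total.
Values that change: src6, sig1, sig2, sig10, sig12.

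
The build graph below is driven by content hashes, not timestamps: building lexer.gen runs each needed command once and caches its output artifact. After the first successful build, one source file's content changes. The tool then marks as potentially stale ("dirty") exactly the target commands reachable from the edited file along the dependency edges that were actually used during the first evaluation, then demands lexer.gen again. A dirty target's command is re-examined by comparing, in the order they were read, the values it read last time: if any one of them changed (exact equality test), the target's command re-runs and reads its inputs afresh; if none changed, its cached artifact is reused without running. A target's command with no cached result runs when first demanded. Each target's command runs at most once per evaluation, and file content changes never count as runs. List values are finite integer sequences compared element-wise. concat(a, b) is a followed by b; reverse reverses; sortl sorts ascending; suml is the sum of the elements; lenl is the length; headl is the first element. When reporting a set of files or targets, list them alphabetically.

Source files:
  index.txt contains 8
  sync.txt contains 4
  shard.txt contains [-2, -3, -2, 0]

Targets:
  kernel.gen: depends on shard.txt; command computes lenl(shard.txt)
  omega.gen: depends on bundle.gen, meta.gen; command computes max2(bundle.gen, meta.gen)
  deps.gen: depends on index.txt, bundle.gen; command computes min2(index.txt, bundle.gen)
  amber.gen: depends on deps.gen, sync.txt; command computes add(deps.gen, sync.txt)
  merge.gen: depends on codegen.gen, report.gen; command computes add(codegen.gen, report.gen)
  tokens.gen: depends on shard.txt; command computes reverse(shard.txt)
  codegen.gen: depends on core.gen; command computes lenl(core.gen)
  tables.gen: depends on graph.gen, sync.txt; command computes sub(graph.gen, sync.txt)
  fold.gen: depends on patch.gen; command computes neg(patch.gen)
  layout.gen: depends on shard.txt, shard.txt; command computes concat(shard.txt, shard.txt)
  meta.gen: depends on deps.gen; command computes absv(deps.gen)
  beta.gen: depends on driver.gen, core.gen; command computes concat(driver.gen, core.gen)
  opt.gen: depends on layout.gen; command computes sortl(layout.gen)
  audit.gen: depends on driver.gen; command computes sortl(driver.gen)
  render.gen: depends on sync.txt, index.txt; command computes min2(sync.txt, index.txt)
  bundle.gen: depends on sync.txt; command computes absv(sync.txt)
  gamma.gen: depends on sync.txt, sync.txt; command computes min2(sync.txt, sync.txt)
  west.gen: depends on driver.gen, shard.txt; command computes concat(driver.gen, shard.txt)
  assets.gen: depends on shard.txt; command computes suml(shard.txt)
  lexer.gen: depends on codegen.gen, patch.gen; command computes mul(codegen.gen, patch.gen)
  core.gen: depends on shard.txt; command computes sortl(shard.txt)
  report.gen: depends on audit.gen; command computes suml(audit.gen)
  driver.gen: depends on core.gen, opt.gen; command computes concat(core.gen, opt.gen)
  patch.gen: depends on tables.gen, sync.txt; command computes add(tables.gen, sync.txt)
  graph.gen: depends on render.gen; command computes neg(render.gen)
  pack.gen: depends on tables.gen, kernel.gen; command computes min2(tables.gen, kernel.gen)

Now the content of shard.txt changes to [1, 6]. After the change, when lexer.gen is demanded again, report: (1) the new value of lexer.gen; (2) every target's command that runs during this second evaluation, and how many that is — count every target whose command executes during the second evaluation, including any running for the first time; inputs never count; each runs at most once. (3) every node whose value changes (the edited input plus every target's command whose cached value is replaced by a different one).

Initial pass — values computed on the first demand:
  core.gen = sortl([-2, -3, -2, 0]) = [-3, -2, -2, 0]
  codegen.gen = lenl([-3, -2, -2, 0]) = 4
  render.gen = min2(4, 8) = 4
  graph.gen = neg(4) = -4
  tables.gen = sub(-4, 4) = -8
  patch.gen = add(-8, 4) = -4
  lexer.gen = mul(4, -4) = -16

Second demand — change propagation:
  core.gen: re-runs because shard.txt [-2, -3, -2, 0]->[1, 6]; new result [1, 6].
  codegen.gen: re-runs because core.gen [-3, -2, -2, 0]->[1, 6]; new result 2.
  lexer.gen: re-runs because codegen.gen 4->2; new result -8.

lexer.gen now evaluates to -8.
Run set: codegen.gen, core.gen, lexer.gen (3 run).
Changed values: codegen.gen, core.gen, lexer.gen, shard.txt.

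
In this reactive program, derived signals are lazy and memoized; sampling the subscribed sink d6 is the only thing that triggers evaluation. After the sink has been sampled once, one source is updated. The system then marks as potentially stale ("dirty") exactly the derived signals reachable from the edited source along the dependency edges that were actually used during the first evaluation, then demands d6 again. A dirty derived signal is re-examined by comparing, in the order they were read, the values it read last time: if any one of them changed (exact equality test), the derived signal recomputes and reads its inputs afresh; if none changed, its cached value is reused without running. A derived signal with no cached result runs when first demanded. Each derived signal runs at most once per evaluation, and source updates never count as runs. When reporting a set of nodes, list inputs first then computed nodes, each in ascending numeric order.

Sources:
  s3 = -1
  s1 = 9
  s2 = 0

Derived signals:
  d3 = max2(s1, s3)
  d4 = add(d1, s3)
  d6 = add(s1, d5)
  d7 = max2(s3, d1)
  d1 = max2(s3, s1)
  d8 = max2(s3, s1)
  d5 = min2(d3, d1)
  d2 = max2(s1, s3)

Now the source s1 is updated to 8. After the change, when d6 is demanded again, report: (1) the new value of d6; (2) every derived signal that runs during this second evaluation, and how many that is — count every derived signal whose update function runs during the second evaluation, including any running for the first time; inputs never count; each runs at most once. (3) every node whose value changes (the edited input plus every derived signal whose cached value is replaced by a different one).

Demanding d6 again yields 16.
4 derived signals run: d1, d3, d5, d6.
The nodes whose values change: s1, d1, d3, d5, d6.

First demand of the output computes:
  d1 = max2(-1, 9) = 9
  d3 = max2(9, -1) = 9
  d5 = min2(9, 9) = 9
  d6 = add(9, 9) = 18

After the edit, cleaning proceeds:
  d1: a read changed (s1 9->8) — executes, giving 8.
  d3: a read changed (s1 9->8) — executes, giving 8.
  d5: a read changed (d3 9->8; d1 9->8) — executes, giving 8.
  d6: a read changed (s1 9->8; d5 9->8) — executes, giving 16.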